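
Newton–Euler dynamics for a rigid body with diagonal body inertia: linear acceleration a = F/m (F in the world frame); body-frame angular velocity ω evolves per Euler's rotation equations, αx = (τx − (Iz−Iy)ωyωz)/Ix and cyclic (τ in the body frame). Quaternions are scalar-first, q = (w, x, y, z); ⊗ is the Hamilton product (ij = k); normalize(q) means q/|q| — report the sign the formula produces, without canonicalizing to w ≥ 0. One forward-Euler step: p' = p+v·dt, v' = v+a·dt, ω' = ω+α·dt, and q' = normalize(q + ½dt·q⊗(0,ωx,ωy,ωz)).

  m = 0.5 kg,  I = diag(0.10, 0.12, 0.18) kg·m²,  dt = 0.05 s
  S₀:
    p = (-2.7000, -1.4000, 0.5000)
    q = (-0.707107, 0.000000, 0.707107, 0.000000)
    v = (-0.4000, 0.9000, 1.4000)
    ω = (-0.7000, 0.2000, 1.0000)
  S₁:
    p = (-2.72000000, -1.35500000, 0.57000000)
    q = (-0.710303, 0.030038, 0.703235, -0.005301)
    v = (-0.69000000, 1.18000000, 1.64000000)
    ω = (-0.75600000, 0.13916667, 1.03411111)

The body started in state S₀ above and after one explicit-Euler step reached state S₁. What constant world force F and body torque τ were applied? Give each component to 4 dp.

Δω = ω₁−ω₀ = (-0.05600000, -0.06083333, 0.03411111)
ω₀×(Iω₀) = (0.0120, 0.0560, -0.0028)
I·α + gyro = (-0.1000, -0.0900, 0.1200)
v₁ − v₀ = (-0.29000000, 0.28000000, 0.24000000)
m·(v₁−v₀)/dt = (-2.9000, 2.8000, 2.4000)

F = (-2.9000, 2.8000, 2.4000)
τ = (-0.1000, -0.0900, 0.1200)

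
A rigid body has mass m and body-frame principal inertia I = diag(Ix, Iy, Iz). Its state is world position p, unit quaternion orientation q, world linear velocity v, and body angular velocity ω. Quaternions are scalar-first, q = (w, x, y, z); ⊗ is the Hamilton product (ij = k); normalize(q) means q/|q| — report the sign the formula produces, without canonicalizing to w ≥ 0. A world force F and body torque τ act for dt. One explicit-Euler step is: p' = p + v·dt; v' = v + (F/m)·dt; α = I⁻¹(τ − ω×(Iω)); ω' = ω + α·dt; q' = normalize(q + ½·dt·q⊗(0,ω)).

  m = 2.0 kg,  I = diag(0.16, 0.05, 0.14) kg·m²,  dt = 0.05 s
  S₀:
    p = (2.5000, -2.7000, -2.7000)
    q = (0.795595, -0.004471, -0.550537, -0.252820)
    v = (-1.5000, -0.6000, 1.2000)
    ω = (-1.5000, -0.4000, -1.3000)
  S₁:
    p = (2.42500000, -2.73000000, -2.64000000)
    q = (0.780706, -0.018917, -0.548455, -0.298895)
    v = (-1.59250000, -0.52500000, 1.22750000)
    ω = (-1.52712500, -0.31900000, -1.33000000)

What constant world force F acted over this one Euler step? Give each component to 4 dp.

F = (-3.7000, 3.0000, 1.1000)

v₁ − v₀ = (-0.09250000, 0.07500000, 0.02750000)
applied force F = (-3.7000, 3.0000, 1.1000)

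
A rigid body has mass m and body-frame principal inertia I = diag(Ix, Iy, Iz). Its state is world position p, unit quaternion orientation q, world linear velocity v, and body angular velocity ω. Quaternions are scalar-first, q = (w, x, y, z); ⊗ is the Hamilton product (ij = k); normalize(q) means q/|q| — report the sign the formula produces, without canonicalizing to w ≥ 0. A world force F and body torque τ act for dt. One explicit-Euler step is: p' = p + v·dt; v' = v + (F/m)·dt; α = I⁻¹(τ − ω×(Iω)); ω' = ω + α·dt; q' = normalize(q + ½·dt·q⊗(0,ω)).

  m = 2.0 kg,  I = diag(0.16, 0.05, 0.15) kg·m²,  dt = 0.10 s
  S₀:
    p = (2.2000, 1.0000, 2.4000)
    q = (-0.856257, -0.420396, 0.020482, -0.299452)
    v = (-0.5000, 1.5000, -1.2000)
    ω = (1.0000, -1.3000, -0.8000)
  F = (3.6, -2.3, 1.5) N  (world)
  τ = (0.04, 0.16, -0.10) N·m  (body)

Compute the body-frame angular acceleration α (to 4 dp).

α = (-0.4000, 3.3600, -1.6200)

precession coupling ω×(Iω) = (0.1040, -0.0080, 0.1430)
angular accel α = (-0.4000, 3.3600, -1.6200)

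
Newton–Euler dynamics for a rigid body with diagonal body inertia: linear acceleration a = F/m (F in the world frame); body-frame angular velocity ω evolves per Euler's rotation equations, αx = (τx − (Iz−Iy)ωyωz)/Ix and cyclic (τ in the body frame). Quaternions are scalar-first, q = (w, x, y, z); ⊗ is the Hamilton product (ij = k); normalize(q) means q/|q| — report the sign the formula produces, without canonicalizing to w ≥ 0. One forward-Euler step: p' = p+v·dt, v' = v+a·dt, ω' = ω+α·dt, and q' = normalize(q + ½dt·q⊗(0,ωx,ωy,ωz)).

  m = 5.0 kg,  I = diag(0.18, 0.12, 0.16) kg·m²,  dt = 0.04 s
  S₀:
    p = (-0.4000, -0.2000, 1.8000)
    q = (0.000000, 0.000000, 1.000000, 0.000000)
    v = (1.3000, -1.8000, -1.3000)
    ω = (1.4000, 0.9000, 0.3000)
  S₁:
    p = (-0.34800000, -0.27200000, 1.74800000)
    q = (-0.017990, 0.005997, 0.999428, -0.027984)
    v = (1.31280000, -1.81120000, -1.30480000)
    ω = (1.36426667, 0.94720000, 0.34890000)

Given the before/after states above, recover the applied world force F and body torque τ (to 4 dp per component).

F = (1.6000, -1.4000, -0.6000)
τ = (-0.1500, 0.1500, 0.1200)

v₁ − v₀ = (0.01280000, -0.01120000, -0.00480000)
F = m·Δv/dt = (1.6000, -1.4000, -0.6000)
Δω = ω₁−ω₀ = (-0.03573333, 0.04720000, 0.04890000)
precession coupling = (0.0108, 0.0084, -0.0756)
applied torque τ = (-0.1500, 0.1500, 0.1200)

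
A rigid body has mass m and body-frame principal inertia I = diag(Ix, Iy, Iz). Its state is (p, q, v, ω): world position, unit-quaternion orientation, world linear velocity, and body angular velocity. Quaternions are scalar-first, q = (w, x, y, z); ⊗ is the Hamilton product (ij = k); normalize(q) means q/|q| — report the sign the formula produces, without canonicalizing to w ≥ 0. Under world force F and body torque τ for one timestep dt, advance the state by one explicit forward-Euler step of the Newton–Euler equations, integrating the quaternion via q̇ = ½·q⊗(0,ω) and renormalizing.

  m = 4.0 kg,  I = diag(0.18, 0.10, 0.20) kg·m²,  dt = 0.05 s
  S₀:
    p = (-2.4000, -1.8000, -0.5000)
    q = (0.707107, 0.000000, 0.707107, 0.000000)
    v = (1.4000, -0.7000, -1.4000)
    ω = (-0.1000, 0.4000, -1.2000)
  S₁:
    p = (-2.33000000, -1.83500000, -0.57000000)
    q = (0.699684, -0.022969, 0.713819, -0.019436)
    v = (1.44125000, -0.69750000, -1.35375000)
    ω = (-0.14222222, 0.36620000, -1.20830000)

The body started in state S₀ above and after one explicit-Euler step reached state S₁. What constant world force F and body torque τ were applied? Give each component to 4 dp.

F = (3.3000, 0.2000, 3.7000)
τ = (-0.2000, -0.0700, -0.0300)

ω₁ − ω₀ = (-0.04222222, -0.03380000, -0.00830000)
I·α + gyro = (-0.2000, -0.0700, -0.0300)
velocity change Δv = (0.04125000, 0.00250000, 0.04625000)
applied force F = (3.3000, 0.2000, 3.7000)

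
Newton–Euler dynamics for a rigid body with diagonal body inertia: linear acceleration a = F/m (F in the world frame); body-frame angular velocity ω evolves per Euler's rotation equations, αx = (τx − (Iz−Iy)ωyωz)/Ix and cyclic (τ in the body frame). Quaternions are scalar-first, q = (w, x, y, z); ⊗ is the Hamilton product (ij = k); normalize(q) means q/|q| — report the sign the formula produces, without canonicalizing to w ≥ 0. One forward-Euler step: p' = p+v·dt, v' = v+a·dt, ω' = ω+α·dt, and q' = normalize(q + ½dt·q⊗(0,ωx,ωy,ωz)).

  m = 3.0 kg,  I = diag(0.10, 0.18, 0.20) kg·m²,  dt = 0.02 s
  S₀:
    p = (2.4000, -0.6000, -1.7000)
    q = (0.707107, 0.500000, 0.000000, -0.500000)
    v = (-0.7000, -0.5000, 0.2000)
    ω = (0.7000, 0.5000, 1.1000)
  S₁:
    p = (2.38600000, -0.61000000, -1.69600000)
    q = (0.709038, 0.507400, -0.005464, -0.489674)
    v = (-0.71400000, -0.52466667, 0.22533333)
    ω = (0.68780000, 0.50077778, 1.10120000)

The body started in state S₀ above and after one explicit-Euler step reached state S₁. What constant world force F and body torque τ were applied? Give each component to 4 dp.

F = (-2.1000, -3.7000, 3.8000)
τ = (-0.0500, -0.0700, 0.0400)

velocity change Δv = (-0.01400000, -0.02466667, 0.02533333)
F = m·Δv/dt = (-2.1000, -3.7000, 3.8000)
Δω = ω₁−ω₀ = (-0.01220000, 0.00077778, 0.00120000)
ω₀×(Iω₀) = (0.0110, -0.0770, 0.0280)
applied torque τ = (-0.0500, -0.0700, 0.0400)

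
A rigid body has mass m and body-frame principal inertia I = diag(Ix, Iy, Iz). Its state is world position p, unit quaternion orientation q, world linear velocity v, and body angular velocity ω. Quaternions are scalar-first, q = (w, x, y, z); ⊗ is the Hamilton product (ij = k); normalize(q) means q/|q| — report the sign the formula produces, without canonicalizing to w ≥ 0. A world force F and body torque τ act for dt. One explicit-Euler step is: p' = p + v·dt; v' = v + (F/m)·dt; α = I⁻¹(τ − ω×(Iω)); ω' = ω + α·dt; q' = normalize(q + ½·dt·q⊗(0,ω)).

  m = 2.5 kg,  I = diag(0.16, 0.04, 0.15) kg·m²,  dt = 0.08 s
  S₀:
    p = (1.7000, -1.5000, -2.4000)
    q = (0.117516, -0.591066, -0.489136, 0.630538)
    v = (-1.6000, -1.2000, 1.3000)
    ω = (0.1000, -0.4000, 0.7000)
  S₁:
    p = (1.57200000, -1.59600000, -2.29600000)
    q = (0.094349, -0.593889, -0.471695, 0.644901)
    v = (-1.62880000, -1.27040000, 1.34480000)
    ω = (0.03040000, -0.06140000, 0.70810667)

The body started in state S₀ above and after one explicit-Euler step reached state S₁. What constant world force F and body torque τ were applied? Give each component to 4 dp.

F = (-0.9000, -2.2000, 1.4000)
τ = (-0.1700, 0.1700, 0.0200)

Δv = v₁−v₀ = (-0.02880000, -0.07040000, 0.04480000)
m·(v₁−v₀)/dt = (-0.9000, -2.2000, 1.4000)
ω₁ − ω₀ = (-0.06960000, 0.33860000, 0.00810667)
τ = I·(Δω/dt) + ω₀×(Iω₀) = (-0.1700, 0.1700, 0.0200)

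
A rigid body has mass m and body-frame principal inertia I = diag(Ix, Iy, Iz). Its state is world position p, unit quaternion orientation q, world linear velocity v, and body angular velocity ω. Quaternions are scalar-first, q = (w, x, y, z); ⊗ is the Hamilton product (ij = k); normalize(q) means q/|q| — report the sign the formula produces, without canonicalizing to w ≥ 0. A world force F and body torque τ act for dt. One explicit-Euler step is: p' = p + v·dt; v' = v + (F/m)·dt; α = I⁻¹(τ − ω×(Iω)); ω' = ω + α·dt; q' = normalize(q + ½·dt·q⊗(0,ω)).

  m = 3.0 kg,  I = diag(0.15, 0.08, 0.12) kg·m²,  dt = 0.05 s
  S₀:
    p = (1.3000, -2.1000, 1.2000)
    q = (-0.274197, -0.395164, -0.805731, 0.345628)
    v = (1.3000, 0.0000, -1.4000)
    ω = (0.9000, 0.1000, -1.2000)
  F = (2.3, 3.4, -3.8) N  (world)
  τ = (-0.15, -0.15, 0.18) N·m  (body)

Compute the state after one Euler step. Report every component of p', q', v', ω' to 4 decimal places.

gyro term ω×Iω = (-0.0048, -0.0324, -0.0063)
α = I⁻¹(τ − ω×Iω) = (-0.9680, -1.4700, 1.5525)
ω + α·dt = (0.8516, 0.0265, -1.1224)
2q̇ = q⊗(0,ω) = (0.8509743, 0.6855371, -0.1905513, 1.0146779)
q + ½dt·q⊗(0,ω), renormalized = (-0.2527, -0.3778, -0.8099, 0.3707)
linear accel F/m = (0.7667, 1.1333, -1.2667)
p' = p + v·dt = (1.3650, -2.1000, 1.1300)
new velocity v' = (1.3383, 0.0567, -1.4633)

p' = (1.3650, -2.1000, 1.1300)
q' = (-0.2527, -0.3778, -0.8099, 0.3707)
v' = (1.3383, 0.0567, -1.4633)
ω' = (0.8516, 0.0265, -1.1224)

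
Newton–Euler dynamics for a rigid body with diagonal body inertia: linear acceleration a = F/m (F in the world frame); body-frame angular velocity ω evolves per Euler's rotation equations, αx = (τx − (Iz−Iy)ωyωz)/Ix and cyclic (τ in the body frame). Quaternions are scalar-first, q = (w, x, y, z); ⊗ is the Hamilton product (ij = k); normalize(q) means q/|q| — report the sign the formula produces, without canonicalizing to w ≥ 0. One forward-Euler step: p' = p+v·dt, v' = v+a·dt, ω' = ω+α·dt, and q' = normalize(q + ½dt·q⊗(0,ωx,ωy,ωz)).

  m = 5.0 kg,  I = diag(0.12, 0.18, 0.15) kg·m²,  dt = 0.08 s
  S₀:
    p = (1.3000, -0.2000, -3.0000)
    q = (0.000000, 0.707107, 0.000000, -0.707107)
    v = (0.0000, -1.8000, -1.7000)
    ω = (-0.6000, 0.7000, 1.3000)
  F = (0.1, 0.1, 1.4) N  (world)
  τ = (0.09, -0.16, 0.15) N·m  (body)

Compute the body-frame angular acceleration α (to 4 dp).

gyro term ω×Iω = (-0.0273, 0.0234, -0.0252)
α = I⁻¹(τ − ω×Iω) = (0.9775, -1.0189, 1.1680)

α = (0.9775, -1.0189, 1.1680)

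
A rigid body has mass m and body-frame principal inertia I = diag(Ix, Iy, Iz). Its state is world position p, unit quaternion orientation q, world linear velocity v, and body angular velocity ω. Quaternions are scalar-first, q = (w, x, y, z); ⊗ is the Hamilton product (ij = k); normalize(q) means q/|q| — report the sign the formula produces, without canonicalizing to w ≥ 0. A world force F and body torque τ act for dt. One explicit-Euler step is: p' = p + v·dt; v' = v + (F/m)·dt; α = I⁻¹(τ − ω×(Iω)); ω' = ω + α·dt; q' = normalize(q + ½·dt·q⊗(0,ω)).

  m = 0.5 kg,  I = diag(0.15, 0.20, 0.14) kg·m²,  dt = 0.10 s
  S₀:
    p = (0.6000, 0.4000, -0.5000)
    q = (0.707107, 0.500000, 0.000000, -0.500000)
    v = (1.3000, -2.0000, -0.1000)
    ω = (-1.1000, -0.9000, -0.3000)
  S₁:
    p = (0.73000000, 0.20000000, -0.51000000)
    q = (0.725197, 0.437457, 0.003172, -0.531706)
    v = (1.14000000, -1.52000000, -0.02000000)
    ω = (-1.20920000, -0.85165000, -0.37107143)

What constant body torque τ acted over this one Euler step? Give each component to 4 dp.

Δω = ω₁−ω₀ = (-0.10920000, 0.04835000, -0.07107143)
τ = I·(Δω/dt) + ω₀×(Iω₀) = (-0.1800, 0.1000, -0.0500)

τ = (-0.1800, 0.1000, -0.0500)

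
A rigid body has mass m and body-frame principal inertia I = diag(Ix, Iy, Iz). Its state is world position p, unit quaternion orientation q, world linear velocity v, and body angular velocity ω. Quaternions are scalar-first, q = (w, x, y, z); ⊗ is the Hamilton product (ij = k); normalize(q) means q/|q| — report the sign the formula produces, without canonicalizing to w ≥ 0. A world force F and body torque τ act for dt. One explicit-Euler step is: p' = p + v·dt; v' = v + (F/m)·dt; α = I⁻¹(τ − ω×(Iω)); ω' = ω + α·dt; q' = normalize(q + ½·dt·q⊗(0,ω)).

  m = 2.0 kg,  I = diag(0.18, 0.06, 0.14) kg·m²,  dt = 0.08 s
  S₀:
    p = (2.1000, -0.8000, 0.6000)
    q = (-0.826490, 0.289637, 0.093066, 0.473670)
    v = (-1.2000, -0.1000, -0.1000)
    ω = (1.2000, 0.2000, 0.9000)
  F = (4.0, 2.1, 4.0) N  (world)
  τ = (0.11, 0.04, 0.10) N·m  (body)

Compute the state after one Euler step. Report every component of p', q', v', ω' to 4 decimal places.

p' = (2.0040, -0.8080, 0.5920)
q' = (-0.8566, 0.2491, 0.0986, 0.4410)
v' = (-1.0400, -0.0160, 0.0600)
ω' = (1.2425, 0.1957, 0.9736)

ω×(Iω) gyroscopic = (0.0144, 0.0432, -0.0288)
angular accel α = (0.5311, -0.0533, 0.9200)
ω + α·dt = (1.2425, 0.1957, 0.9736)
q⊗(0,ω) = (-0.7924806, -1.0027626, 0.1424327, -0.7975928)
q' = normalize(q + ½dt·q⊗(0,ω)) = (-0.8566, 0.2491, 0.0986, 0.4410)
new position p' = (2.0040, -0.8080, 0.5920)
new velocity v' = (-1.0400, -0.0160, 0.0600)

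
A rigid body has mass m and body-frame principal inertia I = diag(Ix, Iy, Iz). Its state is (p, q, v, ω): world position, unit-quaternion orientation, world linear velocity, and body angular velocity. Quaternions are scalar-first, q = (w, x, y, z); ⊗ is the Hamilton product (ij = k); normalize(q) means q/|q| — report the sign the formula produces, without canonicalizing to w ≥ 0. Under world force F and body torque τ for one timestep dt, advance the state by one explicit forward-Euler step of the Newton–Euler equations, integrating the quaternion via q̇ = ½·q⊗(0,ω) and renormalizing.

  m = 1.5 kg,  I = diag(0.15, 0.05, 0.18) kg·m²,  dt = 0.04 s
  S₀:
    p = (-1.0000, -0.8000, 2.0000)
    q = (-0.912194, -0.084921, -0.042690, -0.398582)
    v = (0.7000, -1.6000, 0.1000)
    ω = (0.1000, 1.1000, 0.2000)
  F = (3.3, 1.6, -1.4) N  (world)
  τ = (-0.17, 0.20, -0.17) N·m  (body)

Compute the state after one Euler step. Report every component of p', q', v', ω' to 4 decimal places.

p' = (-0.9720, -0.8640, 2.0040)
q' = (-0.9093, -0.0781, -0.0632, -0.4039)
v' = (0.7880, -1.5573, 0.0627)
ω' = (0.0470, 1.2605, 0.1647)

a = (2.2000, 1.0667, -0.9333)
new position p' = (-0.9720, -0.8640, 2.0040)
new velocity v' = (0.7880, -1.5573, 0.0627)
ω×(Iω) gyroscopic = (0.0286, -0.0006, -0.0110)
α = I⁻¹(τ − ω×Iω) = (-1.3240, 4.0120, -0.8833)
ω' = ω + α·dt = (0.0470, 1.2605, 0.1647)
Hamilton product q⊗(0,ω) = (0.1351675, 0.3386828, -1.0262874, -0.2715829)
q + ½dt·q⊗(0,ω), renormalized = (-0.9093, -0.0781, -0.0632, -0.4039)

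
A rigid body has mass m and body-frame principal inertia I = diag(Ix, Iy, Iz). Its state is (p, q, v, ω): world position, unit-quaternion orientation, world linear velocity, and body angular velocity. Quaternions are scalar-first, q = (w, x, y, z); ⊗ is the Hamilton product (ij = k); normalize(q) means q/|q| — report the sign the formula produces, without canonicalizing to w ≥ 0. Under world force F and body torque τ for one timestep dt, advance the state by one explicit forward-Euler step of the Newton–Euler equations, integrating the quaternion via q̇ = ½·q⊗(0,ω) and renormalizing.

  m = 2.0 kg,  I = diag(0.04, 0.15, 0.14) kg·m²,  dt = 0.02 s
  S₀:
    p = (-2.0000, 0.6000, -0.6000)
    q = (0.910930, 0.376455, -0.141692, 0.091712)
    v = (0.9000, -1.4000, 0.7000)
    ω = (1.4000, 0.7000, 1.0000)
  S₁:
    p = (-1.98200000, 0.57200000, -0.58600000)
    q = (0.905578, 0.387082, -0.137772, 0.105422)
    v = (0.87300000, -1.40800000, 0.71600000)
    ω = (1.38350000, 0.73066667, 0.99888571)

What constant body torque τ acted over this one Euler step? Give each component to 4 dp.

rate change Δω = (-0.01650000, 0.03066667, -0.00111429)
gyro term ω₀×Iω₀ = (-0.0070, -0.1400, 0.1078)
I·α + gyro = (-0.0400, 0.0900, 0.1000)

τ = (-0.0400, 0.0900, 0.1000)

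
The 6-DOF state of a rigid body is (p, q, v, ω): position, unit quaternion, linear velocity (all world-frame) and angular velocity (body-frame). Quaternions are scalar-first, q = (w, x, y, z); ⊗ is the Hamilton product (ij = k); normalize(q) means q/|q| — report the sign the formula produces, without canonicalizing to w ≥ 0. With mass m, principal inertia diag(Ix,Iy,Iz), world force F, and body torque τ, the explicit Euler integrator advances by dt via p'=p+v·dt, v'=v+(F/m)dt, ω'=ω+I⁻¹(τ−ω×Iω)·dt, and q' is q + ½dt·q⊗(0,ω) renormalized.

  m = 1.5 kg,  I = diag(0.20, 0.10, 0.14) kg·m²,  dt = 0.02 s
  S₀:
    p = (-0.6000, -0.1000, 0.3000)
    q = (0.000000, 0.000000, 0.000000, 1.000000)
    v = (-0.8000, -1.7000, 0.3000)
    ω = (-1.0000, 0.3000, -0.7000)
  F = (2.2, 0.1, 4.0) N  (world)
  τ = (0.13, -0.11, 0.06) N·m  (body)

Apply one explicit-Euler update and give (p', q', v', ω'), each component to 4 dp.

p' = (-0.6160, -0.1340, 0.3060)
q' = (0.0070, -0.0030, -0.0100, 0.9999)
v' = (-0.7707, -1.6987, 0.3533)
ω' = (-0.9862, 0.2696, -0.6957)

precession coupling ω×(Iω) = (-0.0084, 0.0420, 0.0300)
(τ − ω×Iω)/I = (0.6920, -1.5200, 0.2143)
ω + α·dt = (-0.9862, 0.2696, -0.6957)
Hamilton product q⊗(0,ω) = (0.7000000, -0.3000000, -1.0000000, 0.0000000)
q + ½dt·q⊗(0,ω), renormalized = (0.0070, -0.0030, -0.0100, 0.9999)
p + v·dt = (-0.6160, -0.1340, 0.3060)
new velocity v' = (-0.7707, -1.6987, 0.3533)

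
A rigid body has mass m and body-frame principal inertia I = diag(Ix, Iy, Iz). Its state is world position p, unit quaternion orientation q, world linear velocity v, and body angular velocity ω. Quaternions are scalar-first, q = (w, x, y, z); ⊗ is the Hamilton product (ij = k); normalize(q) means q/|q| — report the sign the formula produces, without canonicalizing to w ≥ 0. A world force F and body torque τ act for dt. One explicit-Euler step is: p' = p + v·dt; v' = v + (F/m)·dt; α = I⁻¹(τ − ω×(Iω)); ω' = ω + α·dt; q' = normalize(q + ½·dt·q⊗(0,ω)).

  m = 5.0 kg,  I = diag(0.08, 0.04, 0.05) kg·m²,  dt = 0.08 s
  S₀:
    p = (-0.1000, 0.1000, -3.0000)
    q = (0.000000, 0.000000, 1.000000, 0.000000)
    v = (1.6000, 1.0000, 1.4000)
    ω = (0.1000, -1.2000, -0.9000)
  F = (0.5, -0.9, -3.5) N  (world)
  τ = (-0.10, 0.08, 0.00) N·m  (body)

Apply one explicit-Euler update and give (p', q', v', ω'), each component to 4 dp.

p' = (0.0280, 0.1800, -2.8880)
q' = (0.0479, -0.0359, 0.9982, -0.0040)
v' = (1.6080, 0.9856, 1.3440)
ω' = (-0.0108, -1.0346, -0.9077)

α = I⁻¹(τ − ω×Iω) = (-1.3850, 2.0675, -0.0960)
ω' = ω + α·dt = (-0.0108, -1.0346, -0.9077)
Hamilton product q⊗(0,ω) = (1.2000000, -0.9000000, 0.0000000, -0.1000000)
q + ½dt·q⊗(0,ω), renormalized = (0.0479, -0.0359, 0.9982, -0.0040)
a = F/m = (0.1000, -0.1800, -0.7000)
p + v·dt = (0.0280, 0.1800, -2.8880)
v + (F/m)dt = (1.6080, 0.9856, 1.3440)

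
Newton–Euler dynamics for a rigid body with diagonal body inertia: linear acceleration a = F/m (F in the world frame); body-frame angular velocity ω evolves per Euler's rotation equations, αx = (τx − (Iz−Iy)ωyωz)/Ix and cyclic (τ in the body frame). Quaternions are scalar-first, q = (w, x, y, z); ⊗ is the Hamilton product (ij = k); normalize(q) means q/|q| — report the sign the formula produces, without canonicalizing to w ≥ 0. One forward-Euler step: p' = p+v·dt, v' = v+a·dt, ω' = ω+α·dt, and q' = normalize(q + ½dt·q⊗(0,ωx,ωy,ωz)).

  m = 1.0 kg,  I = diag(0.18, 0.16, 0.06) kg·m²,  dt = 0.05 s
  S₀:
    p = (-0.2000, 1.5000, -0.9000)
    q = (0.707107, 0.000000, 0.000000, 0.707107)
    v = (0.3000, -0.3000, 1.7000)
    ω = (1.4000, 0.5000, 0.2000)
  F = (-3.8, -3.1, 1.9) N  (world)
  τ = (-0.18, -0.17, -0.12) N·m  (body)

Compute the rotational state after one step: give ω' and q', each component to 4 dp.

ω' = (1.3528, 0.4364, 0.1117)
q' = (0.7031, 0.0159, 0.0336, 0.7101)

precession coupling ω×(Iω) = (-0.0100, 0.0336, -0.0140)
angular accel α = (-0.9444, -1.2725, -1.7667)
new body rate ω' = (1.3528, 0.4364, 0.1117)
Hamilton product q⊗(0,ω) = (-0.1414214, 0.6363963, 1.3435033, 0.1414214)
q + ½dt·q⊗(0,ω), renormalized = (0.7031, 0.0159, 0.0336, 0.7101)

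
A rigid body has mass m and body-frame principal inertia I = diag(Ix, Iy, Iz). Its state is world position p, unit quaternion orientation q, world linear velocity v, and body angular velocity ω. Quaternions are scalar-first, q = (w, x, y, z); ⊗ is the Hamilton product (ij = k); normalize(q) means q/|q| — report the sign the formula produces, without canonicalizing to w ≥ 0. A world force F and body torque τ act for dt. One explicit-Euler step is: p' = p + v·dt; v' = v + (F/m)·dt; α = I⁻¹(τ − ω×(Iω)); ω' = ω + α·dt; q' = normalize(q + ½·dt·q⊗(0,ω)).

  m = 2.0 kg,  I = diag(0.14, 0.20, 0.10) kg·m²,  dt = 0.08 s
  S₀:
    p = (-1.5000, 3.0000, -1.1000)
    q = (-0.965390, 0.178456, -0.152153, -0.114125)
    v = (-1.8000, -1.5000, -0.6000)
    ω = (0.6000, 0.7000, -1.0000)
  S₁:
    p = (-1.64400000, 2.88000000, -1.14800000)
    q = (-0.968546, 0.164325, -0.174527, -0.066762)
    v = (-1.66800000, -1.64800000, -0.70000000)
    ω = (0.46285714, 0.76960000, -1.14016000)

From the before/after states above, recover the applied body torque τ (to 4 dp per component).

Δω = ω₁−ω₀ = (-0.13714286, 0.06960000, -0.14016000)
I·α + gyro = (-0.1700, 0.1500, -0.1500)

τ = (-0.1700, 0.1500, -0.1500)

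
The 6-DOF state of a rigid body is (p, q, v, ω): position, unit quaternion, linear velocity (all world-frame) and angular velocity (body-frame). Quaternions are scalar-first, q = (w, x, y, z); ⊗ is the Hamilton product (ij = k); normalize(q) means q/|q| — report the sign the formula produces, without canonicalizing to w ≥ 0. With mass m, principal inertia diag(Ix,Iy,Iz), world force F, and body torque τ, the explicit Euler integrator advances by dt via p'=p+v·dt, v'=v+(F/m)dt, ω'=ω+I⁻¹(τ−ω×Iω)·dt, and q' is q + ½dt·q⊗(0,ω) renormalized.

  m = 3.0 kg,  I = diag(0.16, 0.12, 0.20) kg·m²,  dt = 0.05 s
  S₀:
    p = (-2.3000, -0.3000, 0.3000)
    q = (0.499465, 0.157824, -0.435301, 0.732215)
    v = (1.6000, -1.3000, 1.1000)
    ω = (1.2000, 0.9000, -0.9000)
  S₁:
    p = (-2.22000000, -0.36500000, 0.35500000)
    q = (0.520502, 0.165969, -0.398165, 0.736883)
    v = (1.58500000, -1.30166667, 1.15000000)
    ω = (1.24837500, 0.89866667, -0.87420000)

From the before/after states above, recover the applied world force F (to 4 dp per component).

F = (-0.9000, -0.1000, 3.0000)

v₁ − v₀ = (-0.01500000, -0.00166667, 0.05000000)
F = m·Δv/dt = (-0.9000, -0.1000, 3.0000)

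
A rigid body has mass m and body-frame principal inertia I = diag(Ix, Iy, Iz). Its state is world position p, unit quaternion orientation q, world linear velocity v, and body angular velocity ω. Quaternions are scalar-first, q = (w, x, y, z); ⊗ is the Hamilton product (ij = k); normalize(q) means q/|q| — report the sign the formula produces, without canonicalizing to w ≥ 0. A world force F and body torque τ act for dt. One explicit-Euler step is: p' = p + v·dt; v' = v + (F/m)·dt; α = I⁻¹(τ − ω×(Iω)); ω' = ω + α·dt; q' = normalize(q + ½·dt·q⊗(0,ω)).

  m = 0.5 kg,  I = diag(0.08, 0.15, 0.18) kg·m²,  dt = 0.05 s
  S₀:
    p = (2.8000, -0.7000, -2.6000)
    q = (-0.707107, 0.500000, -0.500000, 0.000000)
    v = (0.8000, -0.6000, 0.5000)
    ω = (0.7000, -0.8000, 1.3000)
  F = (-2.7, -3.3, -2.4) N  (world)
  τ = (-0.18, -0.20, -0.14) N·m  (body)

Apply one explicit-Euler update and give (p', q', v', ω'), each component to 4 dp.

linear accel F/m = (-5.4000, -6.6000, -4.8000)
new position p' = (2.8400, -0.7300, -2.5750)
new velocity v' = (0.5300, -0.9300, 0.2600)
(τ − ω×Iω)/I = (-1.8600, -0.7267, -0.5600)
ω' = ω + α·dt = (0.6070, -0.8363, 1.2720)
2q̇ = q⊗(0,ω) = (-0.7500000, -1.1449749, -0.0843144, -0.9692391)
updated quaternion q' = (-0.7252, 0.4710, -0.5017, -0.0242)

p' = (2.8400, -0.7300, -2.5750)
q' = (-0.7252, 0.4710, -0.5017, -0.0242)
v' = (0.5300, -0.9300, 0.2600)
ω' = (0.6070, -0.8363, 1.2720)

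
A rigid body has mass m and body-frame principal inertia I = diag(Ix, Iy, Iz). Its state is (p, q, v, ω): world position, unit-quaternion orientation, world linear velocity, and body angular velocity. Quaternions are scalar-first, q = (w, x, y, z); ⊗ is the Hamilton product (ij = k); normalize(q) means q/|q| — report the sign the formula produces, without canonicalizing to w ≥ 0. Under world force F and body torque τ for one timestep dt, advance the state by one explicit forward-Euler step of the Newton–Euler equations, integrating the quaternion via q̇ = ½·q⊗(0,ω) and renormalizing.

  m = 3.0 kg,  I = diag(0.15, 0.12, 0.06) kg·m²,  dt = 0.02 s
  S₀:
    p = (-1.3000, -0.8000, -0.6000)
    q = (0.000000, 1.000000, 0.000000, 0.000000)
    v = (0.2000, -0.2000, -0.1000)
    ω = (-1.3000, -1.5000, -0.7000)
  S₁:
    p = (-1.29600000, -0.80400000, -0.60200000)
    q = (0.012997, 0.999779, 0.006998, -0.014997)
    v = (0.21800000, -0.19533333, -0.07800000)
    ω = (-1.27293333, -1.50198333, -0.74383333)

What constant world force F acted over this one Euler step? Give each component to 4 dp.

F = (2.7000, 0.7000, 3.3000)

velocity change Δv = (0.01800000, 0.00466667, 0.02200000)
F = m·Δv/dt = (2.7000, 0.7000, 3.3000)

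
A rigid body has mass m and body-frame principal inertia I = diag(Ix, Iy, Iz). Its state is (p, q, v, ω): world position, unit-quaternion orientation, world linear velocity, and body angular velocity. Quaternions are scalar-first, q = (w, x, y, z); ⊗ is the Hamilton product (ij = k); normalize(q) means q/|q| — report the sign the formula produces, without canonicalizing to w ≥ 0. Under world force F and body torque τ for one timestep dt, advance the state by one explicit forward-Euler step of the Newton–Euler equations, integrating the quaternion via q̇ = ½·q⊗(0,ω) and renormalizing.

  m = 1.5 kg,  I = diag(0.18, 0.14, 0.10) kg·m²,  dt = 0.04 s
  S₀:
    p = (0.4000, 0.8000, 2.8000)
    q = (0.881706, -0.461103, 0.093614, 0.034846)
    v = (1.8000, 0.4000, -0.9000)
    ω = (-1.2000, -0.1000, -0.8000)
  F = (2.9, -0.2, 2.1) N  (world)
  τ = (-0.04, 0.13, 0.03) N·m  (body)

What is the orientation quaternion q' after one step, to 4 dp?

2q̇ = q⊗(0,ω) = (-0.5160854, -1.1294538, -0.4988682, -0.5469177)
q' = normalize(q + ½dt·q⊗(0,ω)) = (0.8710, -0.4835, 0.0836, 0.0239)

q' = (0.8710, -0.4835, 0.0836, 0.0239)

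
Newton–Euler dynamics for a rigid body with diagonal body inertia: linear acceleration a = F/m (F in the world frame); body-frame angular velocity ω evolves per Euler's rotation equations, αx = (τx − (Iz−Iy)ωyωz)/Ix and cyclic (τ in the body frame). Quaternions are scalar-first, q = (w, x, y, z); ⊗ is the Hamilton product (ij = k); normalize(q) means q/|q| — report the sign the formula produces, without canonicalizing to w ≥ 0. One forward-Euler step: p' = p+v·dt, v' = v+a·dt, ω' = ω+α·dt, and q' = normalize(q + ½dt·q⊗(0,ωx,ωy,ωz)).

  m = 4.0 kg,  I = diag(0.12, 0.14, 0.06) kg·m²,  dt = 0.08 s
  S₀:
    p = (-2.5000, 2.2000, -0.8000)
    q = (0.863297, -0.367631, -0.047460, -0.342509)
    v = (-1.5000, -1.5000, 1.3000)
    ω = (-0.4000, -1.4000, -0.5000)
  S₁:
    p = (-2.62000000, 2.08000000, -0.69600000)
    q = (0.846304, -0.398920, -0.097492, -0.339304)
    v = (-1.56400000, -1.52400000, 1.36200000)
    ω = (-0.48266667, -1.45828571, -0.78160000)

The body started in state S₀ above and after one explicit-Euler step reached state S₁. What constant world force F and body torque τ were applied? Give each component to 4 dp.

ω₁ − ω₀ = (-0.08266667, -0.05828571, -0.28160000)
τ = I·(Δω/dt) + ω₀×(Iω₀) = (-0.1800, -0.0900, -0.2000)
v₁ − v₀ = (-0.06400000, -0.02400000, 0.06200000)
applied force F = (-3.2000, -1.2000, 3.1000)

F = (-3.2000, -1.2000, 3.1000)
τ = (-0.1800, -0.0900, -0.2000)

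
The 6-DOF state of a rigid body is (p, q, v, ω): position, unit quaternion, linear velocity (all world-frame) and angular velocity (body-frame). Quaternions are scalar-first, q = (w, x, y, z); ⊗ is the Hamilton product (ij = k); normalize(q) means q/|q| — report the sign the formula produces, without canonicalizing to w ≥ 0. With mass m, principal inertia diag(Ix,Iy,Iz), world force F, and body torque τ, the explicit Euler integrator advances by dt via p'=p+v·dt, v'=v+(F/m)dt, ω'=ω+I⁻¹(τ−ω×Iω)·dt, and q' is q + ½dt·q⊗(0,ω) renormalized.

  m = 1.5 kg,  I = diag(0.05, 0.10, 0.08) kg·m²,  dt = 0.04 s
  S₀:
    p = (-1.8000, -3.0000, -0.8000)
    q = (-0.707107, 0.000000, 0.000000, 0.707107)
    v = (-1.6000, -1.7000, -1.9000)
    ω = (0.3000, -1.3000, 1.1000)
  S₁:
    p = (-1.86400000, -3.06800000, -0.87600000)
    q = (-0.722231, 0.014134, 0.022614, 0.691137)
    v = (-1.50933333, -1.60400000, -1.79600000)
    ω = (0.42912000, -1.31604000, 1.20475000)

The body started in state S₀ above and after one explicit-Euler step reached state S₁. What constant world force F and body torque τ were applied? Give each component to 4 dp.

Δω = ω₁−ω₀ = (0.12912000, -0.01604000, 0.10475000)
gyro term ω₀×Iω₀ = (0.0286, -0.0099, -0.0195)
applied torque τ = (0.1900, -0.0500, 0.1900)
velocity change Δv = (0.09066667, 0.09600000, 0.10400000)
F = m·Δv/dt = (3.4000, 3.6000, 3.9000)

F = (3.4000, 3.6000, 3.9000)
τ = (0.1900, -0.0500, 0.1900)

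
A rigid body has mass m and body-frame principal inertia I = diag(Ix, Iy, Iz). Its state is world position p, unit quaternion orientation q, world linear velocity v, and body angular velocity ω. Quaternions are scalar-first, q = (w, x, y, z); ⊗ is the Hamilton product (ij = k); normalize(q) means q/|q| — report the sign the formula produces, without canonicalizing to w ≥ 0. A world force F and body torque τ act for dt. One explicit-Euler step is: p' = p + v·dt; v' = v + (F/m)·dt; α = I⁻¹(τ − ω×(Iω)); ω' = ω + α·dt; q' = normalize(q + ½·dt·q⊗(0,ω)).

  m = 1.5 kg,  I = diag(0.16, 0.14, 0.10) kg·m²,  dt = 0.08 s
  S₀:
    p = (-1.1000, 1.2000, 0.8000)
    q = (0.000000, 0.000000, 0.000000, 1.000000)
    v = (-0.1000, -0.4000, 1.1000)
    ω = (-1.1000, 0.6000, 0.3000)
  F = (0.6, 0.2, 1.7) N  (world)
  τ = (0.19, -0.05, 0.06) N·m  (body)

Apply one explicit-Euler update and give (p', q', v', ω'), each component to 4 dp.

new position p' = (-1.1080, 1.1680, 0.8880)
v' = v + a·dt = (-0.0680, -0.3893, 1.1907)
gyro term ω×Iω = (-0.0072, -0.0198, 0.0132)
(τ − ω×Iω)/I = (1.2325, -0.2157, 0.4680)
ω' = ω + α·dt = (-1.0014, 0.5827, 0.3374)
q⊗(0,ω) = (-0.3000000, -0.6000000, -1.1000000, 0.0000000)
q' = normalize(q + ½dt·q⊗(0,ω)) = (-0.0120, -0.0240, -0.0439, 0.9987)

p' = (-1.1080, 1.1680, 0.8880)
q' = (-0.0120, -0.0240, -0.0439, 0.9987)
v' = (-0.0680, -0.3893, 1.1907)
ω' = (-1.0014, 0.5827, 0.3374)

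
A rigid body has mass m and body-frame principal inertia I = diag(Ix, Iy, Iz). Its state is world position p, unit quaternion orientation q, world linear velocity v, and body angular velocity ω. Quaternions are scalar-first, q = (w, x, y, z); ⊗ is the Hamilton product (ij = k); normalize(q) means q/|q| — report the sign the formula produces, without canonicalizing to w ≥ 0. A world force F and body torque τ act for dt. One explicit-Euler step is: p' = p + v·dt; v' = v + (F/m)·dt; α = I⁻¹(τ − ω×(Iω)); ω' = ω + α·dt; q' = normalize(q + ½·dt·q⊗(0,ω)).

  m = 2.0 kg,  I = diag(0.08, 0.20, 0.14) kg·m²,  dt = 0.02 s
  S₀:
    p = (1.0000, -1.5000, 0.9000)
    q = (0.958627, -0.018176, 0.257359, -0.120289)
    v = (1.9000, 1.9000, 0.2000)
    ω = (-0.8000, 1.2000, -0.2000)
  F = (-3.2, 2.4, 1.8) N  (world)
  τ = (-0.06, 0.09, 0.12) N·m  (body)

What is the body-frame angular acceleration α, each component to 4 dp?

precession coupling ω×(Iω) = (0.0144, -0.0096, -0.1152)
angular accel α = (-0.9300, 0.4980, 1.6800)

α = (-0.9300, 0.4980, 1.6800)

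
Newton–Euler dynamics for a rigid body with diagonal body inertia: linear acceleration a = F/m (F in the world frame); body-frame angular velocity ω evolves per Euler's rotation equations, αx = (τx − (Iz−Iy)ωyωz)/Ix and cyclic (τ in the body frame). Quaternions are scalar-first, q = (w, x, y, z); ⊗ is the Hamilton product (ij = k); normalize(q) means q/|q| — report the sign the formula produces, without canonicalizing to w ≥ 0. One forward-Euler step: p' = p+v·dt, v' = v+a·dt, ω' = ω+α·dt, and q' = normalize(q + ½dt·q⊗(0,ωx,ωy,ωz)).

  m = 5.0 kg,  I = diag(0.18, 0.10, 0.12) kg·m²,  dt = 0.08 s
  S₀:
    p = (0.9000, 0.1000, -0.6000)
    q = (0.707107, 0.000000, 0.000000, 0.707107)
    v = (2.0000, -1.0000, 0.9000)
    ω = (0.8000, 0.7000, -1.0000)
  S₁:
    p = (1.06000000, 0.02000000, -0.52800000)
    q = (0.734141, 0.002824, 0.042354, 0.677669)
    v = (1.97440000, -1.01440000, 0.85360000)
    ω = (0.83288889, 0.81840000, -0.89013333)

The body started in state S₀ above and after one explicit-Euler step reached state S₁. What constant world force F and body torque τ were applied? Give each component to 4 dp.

F = (-1.6000, -0.9000, -2.9000)
τ = (0.0600, 0.1000, 0.1200)

v₁ − v₀ = (-0.02560000, -0.01440000, -0.04640000)
F = m·Δv/dt = (-1.6000, -0.9000, -2.9000)
rate change Δω = (0.03288889, 0.11840000, 0.10986667)
applied torque τ = (0.0600, 0.1000, 0.1200)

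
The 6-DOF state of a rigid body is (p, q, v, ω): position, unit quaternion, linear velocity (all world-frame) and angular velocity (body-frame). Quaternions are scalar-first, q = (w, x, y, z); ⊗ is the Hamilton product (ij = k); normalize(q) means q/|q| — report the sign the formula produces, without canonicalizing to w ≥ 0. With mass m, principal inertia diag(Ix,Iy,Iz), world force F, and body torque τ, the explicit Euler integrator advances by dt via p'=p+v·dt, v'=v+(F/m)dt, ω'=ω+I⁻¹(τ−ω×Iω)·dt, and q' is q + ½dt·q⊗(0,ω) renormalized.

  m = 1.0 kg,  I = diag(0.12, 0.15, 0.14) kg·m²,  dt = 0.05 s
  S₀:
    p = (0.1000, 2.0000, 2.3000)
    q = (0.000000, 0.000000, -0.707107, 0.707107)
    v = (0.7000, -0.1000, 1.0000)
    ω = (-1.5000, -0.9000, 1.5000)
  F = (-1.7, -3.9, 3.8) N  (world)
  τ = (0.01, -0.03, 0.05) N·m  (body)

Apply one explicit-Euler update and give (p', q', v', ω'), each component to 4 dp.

p' = (0.1350, 1.9950, 2.3500)
q' = (-0.0424, -0.0106, -0.7324, 0.6795)
v' = (0.6150, -0.2950, 1.1900)
ω' = (-1.5015, -0.9250, 1.5034)

gyro term ω×Iω = (0.0135, 0.0450, 0.0405)
angular accel α = (-0.0292, -0.5000, 0.0679)
ω + α·dt = (-1.5015, -0.9250, 1.5034)
2q̇ = q⊗(0,ω) = (-1.6970568, -0.4242642, -1.0606605, -1.0606605)
q + ½dt·q⊗(0,ω), renormalized = (-0.0424, -0.0106, -0.7324, 0.6795)
a = (-1.7000, -3.9000, 3.8000)
p' = p + v·dt = (0.1350, 1.9950, 2.3500)
v' = v + a·dt = (0.6150, -0.2950, 1.1900)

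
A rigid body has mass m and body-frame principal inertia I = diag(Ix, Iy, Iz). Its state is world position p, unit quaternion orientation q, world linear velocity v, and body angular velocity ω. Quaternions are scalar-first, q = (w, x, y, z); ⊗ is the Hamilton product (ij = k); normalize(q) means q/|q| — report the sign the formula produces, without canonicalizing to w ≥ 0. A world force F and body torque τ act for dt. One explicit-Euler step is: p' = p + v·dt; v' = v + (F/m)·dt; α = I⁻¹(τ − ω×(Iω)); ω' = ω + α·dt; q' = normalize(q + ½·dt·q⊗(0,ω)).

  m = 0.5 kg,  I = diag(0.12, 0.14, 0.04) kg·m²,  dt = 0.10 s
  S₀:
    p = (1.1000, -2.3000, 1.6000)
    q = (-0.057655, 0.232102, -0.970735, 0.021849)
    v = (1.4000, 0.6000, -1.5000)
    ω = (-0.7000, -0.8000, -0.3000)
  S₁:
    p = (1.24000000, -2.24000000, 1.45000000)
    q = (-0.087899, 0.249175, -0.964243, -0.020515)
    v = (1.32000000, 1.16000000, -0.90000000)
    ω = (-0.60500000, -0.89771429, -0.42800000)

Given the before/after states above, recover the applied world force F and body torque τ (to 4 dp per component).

Δω = ω₁−ω₀ = (0.09500000, -0.09771429, -0.12800000)
I·α + gyro = (0.0900, -0.1200, -0.0400)
v₁ − v₀ = (-0.08000000, 0.56000000, 0.60000000)
F = m·Δv/dt = (-0.4000, 2.8000, 3.0000)

F = (-0.4000, 2.8000, 3.0000)
τ = (0.0900, -0.1200, -0.0400)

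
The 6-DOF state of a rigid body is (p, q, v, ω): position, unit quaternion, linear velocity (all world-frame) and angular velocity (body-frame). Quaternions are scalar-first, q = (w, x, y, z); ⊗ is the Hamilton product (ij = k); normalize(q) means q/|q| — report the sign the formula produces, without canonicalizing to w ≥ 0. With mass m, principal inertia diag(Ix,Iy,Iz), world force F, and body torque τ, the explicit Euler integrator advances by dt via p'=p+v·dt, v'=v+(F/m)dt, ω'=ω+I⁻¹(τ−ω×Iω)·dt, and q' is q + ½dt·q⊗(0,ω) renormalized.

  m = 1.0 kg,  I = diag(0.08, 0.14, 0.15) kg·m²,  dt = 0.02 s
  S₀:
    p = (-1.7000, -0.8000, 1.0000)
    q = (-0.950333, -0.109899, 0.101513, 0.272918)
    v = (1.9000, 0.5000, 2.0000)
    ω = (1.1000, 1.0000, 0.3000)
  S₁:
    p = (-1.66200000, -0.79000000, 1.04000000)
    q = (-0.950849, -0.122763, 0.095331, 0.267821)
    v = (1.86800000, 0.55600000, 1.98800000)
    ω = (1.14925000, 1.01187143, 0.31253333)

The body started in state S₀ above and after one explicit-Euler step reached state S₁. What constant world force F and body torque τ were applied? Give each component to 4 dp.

F = (-1.6000, 2.8000, -0.6000)
τ = (0.2000, 0.0600, 0.1600)

Δω = ω₁−ω₀ = (0.04925000, 0.01187143, 0.01253333)
I·α + gyro = (0.2000, 0.0600, 0.1600)
Δv = v₁−v₀ = (-0.03200000, 0.05600000, -0.01200000)
F = m·Δv/dt = (-1.6000, 2.8000, -0.6000)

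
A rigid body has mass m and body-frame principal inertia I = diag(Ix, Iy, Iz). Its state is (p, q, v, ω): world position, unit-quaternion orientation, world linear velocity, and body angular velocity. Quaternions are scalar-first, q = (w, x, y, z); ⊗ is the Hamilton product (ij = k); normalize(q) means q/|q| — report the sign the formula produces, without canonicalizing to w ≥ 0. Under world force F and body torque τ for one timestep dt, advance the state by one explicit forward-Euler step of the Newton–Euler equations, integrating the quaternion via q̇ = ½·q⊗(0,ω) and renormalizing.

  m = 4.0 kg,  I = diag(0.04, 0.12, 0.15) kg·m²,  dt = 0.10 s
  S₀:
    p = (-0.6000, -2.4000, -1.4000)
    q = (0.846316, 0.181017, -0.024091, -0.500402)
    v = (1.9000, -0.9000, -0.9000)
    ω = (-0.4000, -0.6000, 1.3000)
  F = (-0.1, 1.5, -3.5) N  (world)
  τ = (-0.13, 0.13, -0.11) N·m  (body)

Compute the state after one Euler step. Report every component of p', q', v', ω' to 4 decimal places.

(τ − ω×Iω)/I = (-2.6650, 0.6067, -0.8613)
new body rate ω' = (-0.6665, -0.5393, 1.2139)
q⊗(0,ω) = (0.7084748, -0.6700859, -0.5429509, 0.9819642)
q + ½dt·q⊗(0,ω), renormalized = (0.8793, 0.1471, -0.0511, -0.4501)
a = (-0.0250, 0.3750, -0.8750)
new position p' = (-0.4100, -2.4900, -1.4900)
v' = v + a·dt = (1.8975, -0.8625, -0.9875)

p' = (-0.4100, -2.4900, -1.4900)
q' = (0.8793, 0.1471, -0.0511, -0.4501)
v' = (1.8975, -0.8625, -0.9875)
ω' = (-0.6665, -0.5393, 1.2139)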